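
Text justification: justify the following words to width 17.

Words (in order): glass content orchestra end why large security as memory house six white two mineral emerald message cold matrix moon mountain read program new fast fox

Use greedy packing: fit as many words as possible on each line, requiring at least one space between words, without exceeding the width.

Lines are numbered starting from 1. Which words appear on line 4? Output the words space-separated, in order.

Line 1: ['glass', 'content'] (min_width=13, slack=4)
Line 2: ['orchestra', 'end', 'why'] (min_width=17, slack=0)
Line 3: ['large', 'security', 'as'] (min_width=17, slack=0)
Line 4: ['memory', 'house', 'six'] (min_width=16, slack=1)
Line 5: ['white', 'two', 'mineral'] (min_width=17, slack=0)
Line 6: ['emerald', 'message'] (min_width=15, slack=2)
Line 7: ['cold', 'matrix', 'moon'] (min_width=16, slack=1)
Line 8: ['mountain', 'read'] (min_width=13, slack=4)
Line 9: ['program', 'new', 'fast'] (min_width=16, slack=1)
Line 10: ['fox'] (min_width=3, slack=14)

Answer: memory house six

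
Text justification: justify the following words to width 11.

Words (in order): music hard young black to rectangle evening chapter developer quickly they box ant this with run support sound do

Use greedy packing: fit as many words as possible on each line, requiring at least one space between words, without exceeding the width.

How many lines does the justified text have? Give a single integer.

Line 1: ['music', 'hard'] (min_width=10, slack=1)
Line 2: ['young', 'black'] (min_width=11, slack=0)
Line 3: ['to'] (min_width=2, slack=9)
Line 4: ['rectangle'] (min_width=9, slack=2)
Line 5: ['evening'] (min_width=7, slack=4)
Line 6: ['chapter'] (min_width=7, slack=4)
Line 7: ['developer'] (min_width=9, slack=2)
Line 8: ['quickly'] (min_width=7, slack=4)
Line 9: ['they', 'box'] (min_width=8, slack=3)
Line 10: ['ant', 'this'] (min_width=8, slack=3)
Line 11: ['with', 'run'] (min_width=8, slack=3)
Line 12: ['support'] (min_width=7, slack=4)
Line 13: ['sound', 'do'] (min_width=8, slack=3)
Total lines: 13

Answer: 13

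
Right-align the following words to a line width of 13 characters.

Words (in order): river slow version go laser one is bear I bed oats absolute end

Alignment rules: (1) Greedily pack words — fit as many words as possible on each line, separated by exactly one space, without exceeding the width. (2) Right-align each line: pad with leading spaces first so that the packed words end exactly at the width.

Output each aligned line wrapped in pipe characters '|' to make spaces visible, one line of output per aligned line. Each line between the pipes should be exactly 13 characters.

Line 1: ['river', 'slow'] (min_width=10, slack=3)
Line 2: ['version', 'go'] (min_width=10, slack=3)
Line 3: ['laser', 'one', 'is'] (min_width=12, slack=1)
Line 4: ['bear', 'I', 'bed'] (min_width=10, slack=3)
Line 5: ['oats', 'absolute'] (min_width=13, slack=0)
Line 6: ['end'] (min_width=3, slack=10)

Answer: |   river slow|
|   version go|
| laser one is|
|   bear I bed|
|oats absolute|
|          end|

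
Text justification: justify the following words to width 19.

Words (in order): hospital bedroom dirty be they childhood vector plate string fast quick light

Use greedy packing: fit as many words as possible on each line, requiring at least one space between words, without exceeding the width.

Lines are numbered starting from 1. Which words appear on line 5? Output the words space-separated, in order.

Answer: quick light

Derivation:
Line 1: ['hospital', 'bedroom'] (min_width=16, slack=3)
Line 2: ['dirty', 'be', 'they'] (min_width=13, slack=6)
Line 3: ['childhood', 'vector'] (min_width=16, slack=3)
Line 4: ['plate', 'string', 'fast'] (min_width=17, slack=2)
Line 5: ['quick', 'light'] (min_width=11, slack=8)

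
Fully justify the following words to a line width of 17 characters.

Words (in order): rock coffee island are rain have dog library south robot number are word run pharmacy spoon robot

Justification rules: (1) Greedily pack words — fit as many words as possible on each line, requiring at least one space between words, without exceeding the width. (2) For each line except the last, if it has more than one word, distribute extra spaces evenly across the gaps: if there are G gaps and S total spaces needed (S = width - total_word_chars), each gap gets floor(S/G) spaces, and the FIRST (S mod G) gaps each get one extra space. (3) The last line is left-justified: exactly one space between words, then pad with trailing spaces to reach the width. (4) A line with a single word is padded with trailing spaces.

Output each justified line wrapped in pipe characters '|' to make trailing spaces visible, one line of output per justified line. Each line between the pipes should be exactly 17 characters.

Answer: |rock       coffee|
|island  are  rain|
|have  dog library|
|south       robot|
|number  are  word|
|run      pharmacy|
|spoon robot      |

Derivation:
Line 1: ['rock', 'coffee'] (min_width=11, slack=6)
Line 2: ['island', 'are', 'rain'] (min_width=15, slack=2)
Line 3: ['have', 'dog', 'library'] (min_width=16, slack=1)
Line 4: ['south', 'robot'] (min_width=11, slack=6)
Line 5: ['number', 'are', 'word'] (min_width=15, slack=2)
Line 6: ['run', 'pharmacy'] (min_width=12, slack=5)
Line 7: ['spoon', 'robot'] (min_width=11, slack=6)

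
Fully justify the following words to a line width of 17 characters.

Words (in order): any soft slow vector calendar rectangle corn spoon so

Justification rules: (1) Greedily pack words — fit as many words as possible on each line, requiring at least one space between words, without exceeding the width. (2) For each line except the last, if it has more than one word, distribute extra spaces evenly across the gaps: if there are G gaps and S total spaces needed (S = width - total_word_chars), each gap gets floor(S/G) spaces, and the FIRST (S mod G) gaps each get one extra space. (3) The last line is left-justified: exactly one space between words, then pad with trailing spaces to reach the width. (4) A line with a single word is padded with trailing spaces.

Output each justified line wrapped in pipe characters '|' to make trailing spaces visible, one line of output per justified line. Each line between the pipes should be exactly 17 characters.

Answer: |any   soft   slow|
|vector   calendar|
|rectangle    corn|
|spoon so         |

Derivation:
Line 1: ['any', 'soft', 'slow'] (min_width=13, slack=4)
Line 2: ['vector', 'calendar'] (min_width=15, slack=2)
Line 3: ['rectangle', 'corn'] (min_width=14, slack=3)
Line 4: ['spoon', 'so'] (min_width=8, slack=9)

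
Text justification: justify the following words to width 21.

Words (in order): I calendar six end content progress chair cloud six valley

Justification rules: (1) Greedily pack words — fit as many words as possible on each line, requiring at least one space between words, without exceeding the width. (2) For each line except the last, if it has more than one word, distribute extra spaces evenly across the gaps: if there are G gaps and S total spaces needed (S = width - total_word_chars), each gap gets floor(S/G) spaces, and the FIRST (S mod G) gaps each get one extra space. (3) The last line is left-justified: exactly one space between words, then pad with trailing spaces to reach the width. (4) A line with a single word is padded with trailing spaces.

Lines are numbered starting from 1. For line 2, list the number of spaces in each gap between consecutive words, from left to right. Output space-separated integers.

Answer: 6

Derivation:
Line 1: ['I', 'calendar', 'six', 'end'] (min_width=18, slack=3)
Line 2: ['content', 'progress'] (min_width=16, slack=5)
Line 3: ['chair', 'cloud', 'six'] (min_width=15, slack=6)
Line 4: ['valley'] (min_width=6, slack=15)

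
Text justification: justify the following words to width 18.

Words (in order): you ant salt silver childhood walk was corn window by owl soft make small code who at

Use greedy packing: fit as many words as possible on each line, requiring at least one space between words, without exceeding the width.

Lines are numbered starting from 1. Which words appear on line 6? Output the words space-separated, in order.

Line 1: ['you', 'ant', 'salt'] (min_width=12, slack=6)
Line 2: ['silver', 'childhood'] (min_width=16, slack=2)
Line 3: ['walk', 'was', 'corn'] (min_width=13, slack=5)
Line 4: ['window', 'by', 'owl', 'soft'] (min_width=18, slack=0)
Line 5: ['make', 'small', 'code'] (min_width=15, slack=3)
Line 6: ['who', 'at'] (min_width=6, slack=12)

Answer: who at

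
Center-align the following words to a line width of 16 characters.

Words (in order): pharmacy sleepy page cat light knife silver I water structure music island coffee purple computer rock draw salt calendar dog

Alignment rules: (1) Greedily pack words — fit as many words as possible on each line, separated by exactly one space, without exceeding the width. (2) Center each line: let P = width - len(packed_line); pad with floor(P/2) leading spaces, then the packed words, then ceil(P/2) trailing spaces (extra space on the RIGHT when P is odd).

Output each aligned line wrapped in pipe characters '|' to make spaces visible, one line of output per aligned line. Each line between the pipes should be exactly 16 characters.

Line 1: ['pharmacy', 'sleepy'] (min_width=15, slack=1)
Line 2: ['page', 'cat', 'light'] (min_width=14, slack=2)
Line 3: ['knife', 'silver', 'I'] (min_width=14, slack=2)
Line 4: ['water', 'structure'] (min_width=15, slack=1)
Line 5: ['music', 'island'] (min_width=12, slack=4)
Line 6: ['coffee', 'purple'] (min_width=13, slack=3)
Line 7: ['computer', 'rock'] (min_width=13, slack=3)
Line 8: ['draw', 'salt'] (min_width=9, slack=7)
Line 9: ['calendar', 'dog'] (min_width=12, slack=4)

Answer: |pharmacy sleepy |
| page cat light |
| knife silver I |
|water structure |
|  music island  |
| coffee purple  |
| computer rock  |
|   draw salt    |
|  calendar dog  |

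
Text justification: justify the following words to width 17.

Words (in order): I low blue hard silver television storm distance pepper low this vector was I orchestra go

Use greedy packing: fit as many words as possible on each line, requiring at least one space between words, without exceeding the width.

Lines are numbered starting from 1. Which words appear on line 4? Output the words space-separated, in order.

Line 1: ['I', 'low', 'blue', 'hard'] (min_width=15, slack=2)
Line 2: ['silver', 'television'] (min_width=17, slack=0)
Line 3: ['storm', 'distance'] (min_width=14, slack=3)
Line 4: ['pepper', 'low', 'this'] (min_width=15, slack=2)
Line 5: ['vector', 'was', 'I'] (min_width=12, slack=5)
Line 6: ['orchestra', 'go'] (min_width=12, slack=5)

Answer: pepper low this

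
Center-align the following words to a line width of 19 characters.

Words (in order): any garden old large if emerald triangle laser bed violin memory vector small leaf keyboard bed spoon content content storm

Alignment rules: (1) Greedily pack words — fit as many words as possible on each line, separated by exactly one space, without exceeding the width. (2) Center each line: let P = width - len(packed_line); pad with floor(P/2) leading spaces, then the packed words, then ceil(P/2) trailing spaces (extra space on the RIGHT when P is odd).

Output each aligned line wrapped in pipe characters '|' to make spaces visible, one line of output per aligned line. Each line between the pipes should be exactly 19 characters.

Line 1: ['any', 'garden', 'old'] (min_width=14, slack=5)
Line 2: ['large', 'if', 'emerald'] (min_width=16, slack=3)
Line 3: ['triangle', 'laser', 'bed'] (min_width=18, slack=1)
Line 4: ['violin', 'memory'] (min_width=13, slack=6)
Line 5: ['vector', 'small', 'leaf'] (min_width=17, slack=2)
Line 6: ['keyboard', 'bed', 'spoon'] (min_width=18, slack=1)
Line 7: ['content', 'content'] (min_width=15, slack=4)
Line 8: ['storm'] (min_width=5, slack=14)

Answer: |  any garden old   |
| large if emerald  |
|triangle laser bed |
|   violin memory   |
| vector small leaf |
|keyboard bed spoon |
|  content content  |
|       storm       |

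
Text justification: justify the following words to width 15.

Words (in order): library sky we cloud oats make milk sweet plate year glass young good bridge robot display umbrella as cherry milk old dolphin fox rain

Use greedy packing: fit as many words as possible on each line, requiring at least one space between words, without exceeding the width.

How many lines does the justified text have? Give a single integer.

Line 1: ['library', 'sky', 'we'] (min_width=14, slack=1)
Line 2: ['cloud', 'oats', 'make'] (min_width=15, slack=0)
Line 3: ['milk', 'sweet'] (min_width=10, slack=5)
Line 4: ['plate', 'year'] (min_width=10, slack=5)
Line 5: ['glass', 'young'] (min_width=11, slack=4)
Line 6: ['good', 'bridge'] (min_width=11, slack=4)
Line 7: ['robot', 'display'] (min_width=13, slack=2)
Line 8: ['umbrella', 'as'] (min_width=11, slack=4)
Line 9: ['cherry', 'milk', 'old'] (min_width=15, slack=0)
Line 10: ['dolphin', 'fox'] (min_width=11, slack=4)
Line 11: ['rain'] (min_width=4, slack=11)
Total lines: 11

Answer: 11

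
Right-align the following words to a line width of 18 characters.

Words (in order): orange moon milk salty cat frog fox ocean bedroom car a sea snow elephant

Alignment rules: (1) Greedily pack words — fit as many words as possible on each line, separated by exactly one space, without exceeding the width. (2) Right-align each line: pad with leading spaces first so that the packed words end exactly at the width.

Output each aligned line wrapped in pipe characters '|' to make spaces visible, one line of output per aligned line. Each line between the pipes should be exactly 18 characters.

Answer: |  orange moon milk|
|salty cat frog fox|
| ocean bedroom car|
|        a sea snow|
|          elephant|

Derivation:
Line 1: ['orange', 'moon', 'milk'] (min_width=16, slack=2)
Line 2: ['salty', 'cat', 'frog', 'fox'] (min_width=18, slack=0)
Line 3: ['ocean', 'bedroom', 'car'] (min_width=17, slack=1)
Line 4: ['a', 'sea', 'snow'] (min_width=10, slack=8)
Line 5: ['elephant'] (min_width=8, slack=10)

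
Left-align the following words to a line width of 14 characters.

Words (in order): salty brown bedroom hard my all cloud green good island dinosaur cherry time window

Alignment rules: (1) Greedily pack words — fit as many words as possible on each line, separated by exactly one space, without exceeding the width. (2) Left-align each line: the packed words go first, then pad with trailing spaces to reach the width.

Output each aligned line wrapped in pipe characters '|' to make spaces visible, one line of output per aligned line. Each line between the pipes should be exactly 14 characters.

Answer: |salty brown   |
|bedroom hard  |
|my all cloud  |
|green good    |
|island        |
|dinosaur      |
|cherry time   |
|window        |

Derivation:
Line 1: ['salty', 'brown'] (min_width=11, slack=3)
Line 2: ['bedroom', 'hard'] (min_width=12, slack=2)
Line 3: ['my', 'all', 'cloud'] (min_width=12, slack=2)
Line 4: ['green', 'good'] (min_width=10, slack=4)
Line 5: ['island'] (min_width=6, slack=8)
Line 6: ['dinosaur'] (min_width=8, slack=6)
Line 7: ['cherry', 'time'] (min_width=11, slack=3)
Line 8: ['window'] (min_width=6, slack=8)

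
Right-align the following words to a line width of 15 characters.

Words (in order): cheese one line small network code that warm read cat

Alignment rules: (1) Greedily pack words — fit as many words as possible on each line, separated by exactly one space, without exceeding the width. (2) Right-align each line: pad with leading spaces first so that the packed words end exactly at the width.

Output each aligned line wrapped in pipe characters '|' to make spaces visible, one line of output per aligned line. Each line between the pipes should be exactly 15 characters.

Answer: |cheese one line|
|  small network|
| code that warm|
|       read cat|

Derivation:
Line 1: ['cheese', 'one', 'line'] (min_width=15, slack=0)
Line 2: ['small', 'network'] (min_width=13, slack=2)
Line 3: ['code', 'that', 'warm'] (min_width=14, slack=1)
Line 4: ['read', 'cat'] (min_width=8, slack=7)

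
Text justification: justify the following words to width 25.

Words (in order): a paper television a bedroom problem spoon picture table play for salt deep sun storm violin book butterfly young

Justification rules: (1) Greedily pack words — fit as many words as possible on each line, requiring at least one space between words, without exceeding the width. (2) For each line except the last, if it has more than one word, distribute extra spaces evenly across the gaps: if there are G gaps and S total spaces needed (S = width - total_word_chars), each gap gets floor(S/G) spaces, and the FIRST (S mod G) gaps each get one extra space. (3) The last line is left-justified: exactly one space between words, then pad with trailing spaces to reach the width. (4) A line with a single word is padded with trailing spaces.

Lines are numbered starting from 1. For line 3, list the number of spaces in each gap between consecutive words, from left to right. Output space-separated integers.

Answer: 2 2 2

Derivation:
Line 1: ['a', 'paper', 'television', 'a'] (min_width=20, slack=5)
Line 2: ['bedroom', 'problem', 'spoon'] (min_width=21, slack=4)
Line 3: ['picture', 'table', 'play', 'for'] (min_width=22, slack=3)
Line 4: ['salt', 'deep', 'sun', 'storm'] (min_width=19, slack=6)
Line 5: ['violin', 'book', 'butterfly'] (min_width=21, slack=4)
Line 6: ['young'] (min_width=5, slack=20)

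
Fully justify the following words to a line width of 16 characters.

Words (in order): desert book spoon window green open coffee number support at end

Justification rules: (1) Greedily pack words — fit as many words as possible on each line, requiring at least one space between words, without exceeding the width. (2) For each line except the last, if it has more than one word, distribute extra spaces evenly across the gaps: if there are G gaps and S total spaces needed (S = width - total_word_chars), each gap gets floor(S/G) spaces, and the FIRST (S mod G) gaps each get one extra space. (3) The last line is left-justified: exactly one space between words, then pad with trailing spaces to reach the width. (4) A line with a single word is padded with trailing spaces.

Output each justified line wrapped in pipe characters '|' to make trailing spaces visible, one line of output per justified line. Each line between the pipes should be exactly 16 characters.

Line 1: ['desert', 'book'] (min_width=11, slack=5)
Line 2: ['spoon', 'window'] (min_width=12, slack=4)
Line 3: ['green', 'open'] (min_width=10, slack=6)
Line 4: ['coffee', 'number'] (min_width=13, slack=3)
Line 5: ['support', 'at', 'end'] (min_width=14, slack=2)

Answer: |desert      book|
|spoon     window|
|green       open|
|coffee    number|
|support at end  |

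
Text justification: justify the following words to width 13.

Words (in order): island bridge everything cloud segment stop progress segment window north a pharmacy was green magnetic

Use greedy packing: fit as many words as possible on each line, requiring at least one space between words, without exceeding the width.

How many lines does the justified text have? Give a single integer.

Answer: 9

Derivation:
Line 1: ['island', 'bridge'] (min_width=13, slack=0)
Line 2: ['everything'] (min_width=10, slack=3)
Line 3: ['cloud', 'segment'] (min_width=13, slack=0)
Line 4: ['stop', 'progress'] (min_width=13, slack=0)
Line 5: ['segment'] (min_width=7, slack=6)
Line 6: ['window', 'north'] (min_width=12, slack=1)
Line 7: ['a', 'pharmacy'] (min_width=10, slack=3)
Line 8: ['was', 'green'] (min_width=9, slack=4)
Line 9: ['magnetic'] (min_width=8, slack=5)
Total lines: 9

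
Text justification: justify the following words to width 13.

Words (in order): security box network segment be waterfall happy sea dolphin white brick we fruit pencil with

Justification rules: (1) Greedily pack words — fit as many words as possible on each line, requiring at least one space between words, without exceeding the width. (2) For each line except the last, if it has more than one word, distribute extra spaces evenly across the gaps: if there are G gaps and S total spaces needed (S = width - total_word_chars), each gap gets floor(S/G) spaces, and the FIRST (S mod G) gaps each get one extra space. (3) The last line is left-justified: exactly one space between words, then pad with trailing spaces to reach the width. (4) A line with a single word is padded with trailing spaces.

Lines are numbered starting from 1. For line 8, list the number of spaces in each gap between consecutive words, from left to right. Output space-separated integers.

Answer: 2

Derivation:
Line 1: ['security', 'box'] (min_width=12, slack=1)
Line 2: ['network'] (min_width=7, slack=6)
Line 3: ['segment', 'be'] (min_width=10, slack=3)
Line 4: ['waterfall'] (min_width=9, slack=4)
Line 5: ['happy', 'sea'] (min_width=9, slack=4)
Line 6: ['dolphin', 'white'] (min_width=13, slack=0)
Line 7: ['brick', 'we'] (min_width=8, slack=5)
Line 8: ['fruit', 'pencil'] (min_width=12, slack=1)
Line 9: ['with'] (min_width=4, slack=9)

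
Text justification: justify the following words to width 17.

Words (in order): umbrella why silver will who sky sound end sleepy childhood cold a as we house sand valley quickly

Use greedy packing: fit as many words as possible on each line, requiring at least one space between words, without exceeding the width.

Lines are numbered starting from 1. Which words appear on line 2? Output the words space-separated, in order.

Answer: silver will who

Derivation:
Line 1: ['umbrella', 'why'] (min_width=12, slack=5)
Line 2: ['silver', 'will', 'who'] (min_width=15, slack=2)
Line 3: ['sky', 'sound', 'end'] (min_width=13, slack=4)
Line 4: ['sleepy', 'childhood'] (min_width=16, slack=1)
Line 5: ['cold', 'a', 'as', 'we'] (min_width=12, slack=5)
Line 6: ['house', 'sand', 'valley'] (min_width=17, slack=0)
Line 7: ['quickly'] (min_width=7, slack=10)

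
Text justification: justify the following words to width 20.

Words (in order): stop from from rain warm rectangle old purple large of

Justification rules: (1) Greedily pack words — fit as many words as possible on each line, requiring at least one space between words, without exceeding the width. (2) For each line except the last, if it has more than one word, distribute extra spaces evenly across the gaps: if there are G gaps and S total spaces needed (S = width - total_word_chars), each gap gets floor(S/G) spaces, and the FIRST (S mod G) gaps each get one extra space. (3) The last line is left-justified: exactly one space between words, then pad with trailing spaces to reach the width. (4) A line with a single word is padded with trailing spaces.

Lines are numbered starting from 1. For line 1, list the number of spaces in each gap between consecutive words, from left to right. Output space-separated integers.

Line 1: ['stop', 'from', 'from', 'rain'] (min_width=19, slack=1)
Line 2: ['warm', 'rectangle', 'old'] (min_width=18, slack=2)
Line 3: ['purple', 'large', 'of'] (min_width=15, slack=5)

Answer: 2 1 1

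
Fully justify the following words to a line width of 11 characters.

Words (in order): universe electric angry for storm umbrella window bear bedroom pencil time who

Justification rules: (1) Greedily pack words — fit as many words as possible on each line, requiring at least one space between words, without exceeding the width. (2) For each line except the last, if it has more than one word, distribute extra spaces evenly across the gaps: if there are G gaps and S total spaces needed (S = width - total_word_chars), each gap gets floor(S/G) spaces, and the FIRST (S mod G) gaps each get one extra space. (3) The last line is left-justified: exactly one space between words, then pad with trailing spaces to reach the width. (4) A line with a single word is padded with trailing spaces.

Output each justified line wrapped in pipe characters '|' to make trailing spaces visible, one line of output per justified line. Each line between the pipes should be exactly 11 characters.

Answer: |universe   |
|electric   |
|angry   for|
|storm      |
|umbrella   |
|window bear|
|bedroom    |
|pencil time|
|who        |

Derivation:
Line 1: ['universe'] (min_width=8, slack=3)
Line 2: ['electric'] (min_width=8, slack=3)
Line 3: ['angry', 'for'] (min_width=9, slack=2)
Line 4: ['storm'] (min_width=5, slack=6)
Line 5: ['umbrella'] (min_width=8, slack=3)
Line 6: ['window', 'bear'] (min_width=11, slack=0)
Line 7: ['bedroom'] (min_width=7, slack=4)
Line 8: ['pencil', 'time'] (min_width=11, slack=0)
Line 9: ['who'] (min_width=3, slack=8)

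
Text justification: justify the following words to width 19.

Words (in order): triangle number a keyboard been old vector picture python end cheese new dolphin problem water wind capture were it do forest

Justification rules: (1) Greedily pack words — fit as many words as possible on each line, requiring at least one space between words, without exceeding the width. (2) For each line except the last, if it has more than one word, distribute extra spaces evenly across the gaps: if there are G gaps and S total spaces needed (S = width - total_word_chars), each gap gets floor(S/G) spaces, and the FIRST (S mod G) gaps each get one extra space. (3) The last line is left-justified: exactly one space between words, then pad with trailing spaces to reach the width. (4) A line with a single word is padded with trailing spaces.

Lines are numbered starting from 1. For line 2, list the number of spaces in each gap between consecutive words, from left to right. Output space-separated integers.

Answer: 2 2

Derivation:
Line 1: ['triangle', 'number', 'a'] (min_width=17, slack=2)
Line 2: ['keyboard', 'been', 'old'] (min_width=17, slack=2)
Line 3: ['vector', 'picture'] (min_width=14, slack=5)
Line 4: ['python', 'end', 'cheese'] (min_width=17, slack=2)
Line 5: ['new', 'dolphin', 'problem'] (min_width=19, slack=0)
Line 6: ['water', 'wind', 'capture'] (min_width=18, slack=1)
Line 7: ['were', 'it', 'do', 'forest'] (min_width=17, slack=2)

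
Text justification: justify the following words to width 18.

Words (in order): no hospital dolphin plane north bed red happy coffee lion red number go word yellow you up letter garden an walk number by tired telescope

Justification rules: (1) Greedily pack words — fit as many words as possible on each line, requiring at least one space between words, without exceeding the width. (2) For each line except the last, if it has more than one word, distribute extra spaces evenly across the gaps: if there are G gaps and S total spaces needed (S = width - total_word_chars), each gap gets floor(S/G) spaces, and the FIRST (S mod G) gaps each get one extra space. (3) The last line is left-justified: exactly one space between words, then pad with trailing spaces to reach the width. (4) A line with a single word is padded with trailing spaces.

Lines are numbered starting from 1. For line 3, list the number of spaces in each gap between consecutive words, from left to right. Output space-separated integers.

Answer: 4 3

Derivation:
Line 1: ['no', 'hospital'] (min_width=11, slack=7)
Line 2: ['dolphin', 'plane'] (min_width=13, slack=5)
Line 3: ['north', 'bed', 'red'] (min_width=13, slack=5)
Line 4: ['happy', 'coffee', 'lion'] (min_width=17, slack=1)
Line 5: ['red', 'number', 'go', 'word'] (min_width=18, slack=0)
Line 6: ['yellow', 'you', 'up'] (min_width=13, slack=5)
Line 7: ['letter', 'garden', 'an'] (min_width=16, slack=2)
Line 8: ['walk', 'number', 'by'] (min_width=14, slack=4)
Line 9: ['tired', 'telescope'] (min_width=15, slack=3)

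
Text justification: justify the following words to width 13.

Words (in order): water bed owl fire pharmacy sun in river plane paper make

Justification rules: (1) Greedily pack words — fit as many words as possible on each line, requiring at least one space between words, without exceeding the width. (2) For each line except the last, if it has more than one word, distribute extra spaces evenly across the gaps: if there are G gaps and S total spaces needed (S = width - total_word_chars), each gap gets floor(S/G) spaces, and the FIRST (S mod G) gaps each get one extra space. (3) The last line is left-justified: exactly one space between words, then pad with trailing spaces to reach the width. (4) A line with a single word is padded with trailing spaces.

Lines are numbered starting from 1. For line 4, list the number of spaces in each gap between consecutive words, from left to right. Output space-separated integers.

Line 1: ['water', 'bed', 'owl'] (min_width=13, slack=0)
Line 2: ['fire', 'pharmacy'] (min_width=13, slack=0)
Line 3: ['sun', 'in', 'river'] (min_width=12, slack=1)
Line 4: ['plane', 'paper'] (min_width=11, slack=2)
Line 5: ['make'] (min_width=4, slack=9)

Answer: 3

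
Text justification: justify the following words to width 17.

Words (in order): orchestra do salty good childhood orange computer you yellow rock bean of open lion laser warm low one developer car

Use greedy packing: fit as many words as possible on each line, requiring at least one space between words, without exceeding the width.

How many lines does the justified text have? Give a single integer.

Answer: 8

Derivation:
Line 1: ['orchestra', 'do'] (min_width=12, slack=5)
Line 2: ['salty', 'good'] (min_width=10, slack=7)
Line 3: ['childhood', 'orange'] (min_width=16, slack=1)
Line 4: ['computer', 'you'] (min_width=12, slack=5)
Line 5: ['yellow', 'rock', 'bean'] (min_width=16, slack=1)
Line 6: ['of', 'open', 'lion'] (min_width=12, slack=5)
Line 7: ['laser', 'warm', 'low'] (min_width=14, slack=3)
Line 8: ['one', 'developer', 'car'] (min_width=17, slack=0)
Total lines: 8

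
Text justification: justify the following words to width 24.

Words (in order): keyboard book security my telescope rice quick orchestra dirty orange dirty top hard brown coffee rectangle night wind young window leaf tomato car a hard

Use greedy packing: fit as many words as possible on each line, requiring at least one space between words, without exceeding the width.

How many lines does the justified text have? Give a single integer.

Answer: 7

Derivation:
Line 1: ['keyboard', 'book', 'security'] (min_width=22, slack=2)
Line 2: ['my', 'telescope', 'rice', 'quick'] (min_width=23, slack=1)
Line 3: ['orchestra', 'dirty', 'orange'] (min_width=22, slack=2)
Line 4: ['dirty', 'top', 'hard', 'brown'] (min_width=20, slack=4)
Line 5: ['coffee', 'rectangle', 'night'] (min_width=22, slack=2)
Line 6: ['wind', 'young', 'window', 'leaf'] (min_width=22, slack=2)
Line 7: ['tomato', 'car', 'a', 'hard'] (min_width=17, slack=7)
Total lines: 7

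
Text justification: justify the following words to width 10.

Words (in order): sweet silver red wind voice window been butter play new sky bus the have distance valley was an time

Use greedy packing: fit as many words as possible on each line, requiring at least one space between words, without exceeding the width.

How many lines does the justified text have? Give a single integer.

Answer: 12

Derivation:
Line 1: ['sweet'] (min_width=5, slack=5)
Line 2: ['silver', 'red'] (min_width=10, slack=0)
Line 3: ['wind', 'voice'] (min_width=10, slack=0)
Line 4: ['window'] (min_width=6, slack=4)
Line 5: ['been'] (min_width=4, slack=6)
Line 6: ['butter'] (min_width=6, slack=4)
Line 7: ['play', 'new'] (min_width=8, slack=2)
Line 8: ['sky', 'bus'] (min_width=7, slack=3)
Line 9: ['the', 'have'] (min_width=8, slack=2)
Line 10: ['distance'] (min_width=8, slack=2)
Line 11: ['valley', 'was'] (min_width=10, slack=0)
Line 12: ['an', 'time'] (min_width=7, slack=3)
Total lines: 12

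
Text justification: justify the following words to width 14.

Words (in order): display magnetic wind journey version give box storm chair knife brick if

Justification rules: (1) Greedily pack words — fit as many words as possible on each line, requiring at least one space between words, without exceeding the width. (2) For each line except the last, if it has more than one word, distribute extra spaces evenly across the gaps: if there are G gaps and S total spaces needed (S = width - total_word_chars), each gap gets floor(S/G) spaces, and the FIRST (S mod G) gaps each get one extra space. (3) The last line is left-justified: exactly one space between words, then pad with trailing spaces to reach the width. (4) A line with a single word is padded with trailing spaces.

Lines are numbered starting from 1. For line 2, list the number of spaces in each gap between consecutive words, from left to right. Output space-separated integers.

Line 1: ['display'] (min_width=7, slack=7)
Line 2: ['magnetic', 'wind'] (min_width=13, slack=1)
Line 3: ['journey'] (min_width=7, slack=7)
Line 4: ['version', 'give'] (min_width=12, slack=2)
Line 5: ['box', 'storm'] (min_width=9, slack=5)
Line 6: ['chair', 'knife'] (min_width=11, slack=3)
Line 7: ['brick', 'if'] (min_width=8, slack=6)

Answer: 2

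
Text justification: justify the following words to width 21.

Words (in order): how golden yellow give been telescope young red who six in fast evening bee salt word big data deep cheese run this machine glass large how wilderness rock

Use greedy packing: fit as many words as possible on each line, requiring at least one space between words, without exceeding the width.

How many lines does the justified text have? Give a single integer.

Line 1: ['how', 'golden', 'yellow'] (min_width=17, slack=4)
Line 2: ['give', 'been', 'telescope'] (min_width=19, slack=2)
Line 3: ['young', 'red', 'who', 'six', 'in'] (min_width=20, slack=1)
Line 4: ['fast', 'evening', 'bee', 'salt'] (min_width=21, slack=0)
Line 5: ['word', 'big', 'data', 'deep'] (min_width=18, slack=3)
Line 6: ['cheese', 'run', 'this'] (min_width=15, slack=6)
Line 7: ['machine', 'glass', 'large'] (min_width=19, slack=2)
Line 8: ['how', 'wilderness', 'rock'] (min_width=19, slack=2)
Total lines: 8

Answer: 8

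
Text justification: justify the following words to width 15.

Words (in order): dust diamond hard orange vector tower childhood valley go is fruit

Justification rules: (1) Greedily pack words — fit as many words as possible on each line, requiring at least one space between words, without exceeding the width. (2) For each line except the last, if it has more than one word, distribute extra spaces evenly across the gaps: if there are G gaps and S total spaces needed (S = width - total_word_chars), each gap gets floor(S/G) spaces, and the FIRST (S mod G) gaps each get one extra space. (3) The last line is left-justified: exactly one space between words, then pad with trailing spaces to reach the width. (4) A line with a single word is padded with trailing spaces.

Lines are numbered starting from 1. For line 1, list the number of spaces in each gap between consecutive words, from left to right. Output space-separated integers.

Answer: 4

Derivation:
Line 1: ['dust', 'diamond'] (min_width=12, slack=3)
Line 2: ['hard', 'orange'] (min_width=11, slack=4)
Line 3: ['vector', 'tower'] (min_width=12, slack=3)
Line 4: ['childhood'] (min_width=9, slack=6)
Line 5: ['valley', 'go', 'is'] (min_width=12, slack=3)
Line 6: ['fruit'] (min_width=5, slack=10)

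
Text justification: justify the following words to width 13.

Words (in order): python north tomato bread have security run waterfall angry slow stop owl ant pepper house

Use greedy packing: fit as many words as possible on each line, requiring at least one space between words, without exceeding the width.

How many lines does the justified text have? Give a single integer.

Line 1: ['python', 'north'] (min_width=12, slack=1)
Line 2: ['tomato', 'bread'] (min_width=12, slack=1)
Line 3: ['have', 'security'] (min_width=13, slack=0)
Line 4: ['run', 'waterfall'] (min_width=13, slack=0)
Line 5: ['angry', 'slow'] (min_width=10, slack=3)
Line 6: ['stop', 'owl', 'ant'] (min_width=12, slack=1)
Line 7: ['pepper', 'house'] (min_width=12, slack=1)
Total lines: 7

Answer: 7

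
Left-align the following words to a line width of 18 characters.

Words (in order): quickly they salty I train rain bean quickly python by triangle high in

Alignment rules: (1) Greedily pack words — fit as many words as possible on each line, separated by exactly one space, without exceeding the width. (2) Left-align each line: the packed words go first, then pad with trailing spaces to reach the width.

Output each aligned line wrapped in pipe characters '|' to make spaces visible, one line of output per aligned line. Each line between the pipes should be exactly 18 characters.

Answer: |quickly they salty|
|I train rain bean |
|quickly python by |
|triangle high in  |

Derivation:
Line 1: ['quickly', 'they', 'salty'] (min_width=18, slack=0)
Line 2: ['I', 'train', 'rain', 'bean'] (min_width=17, slack=1)
Line 3: ['quickly', 'python', 'by'] (min_width=17, slack=1)
Line 4: ['triangle', 'high', 'in'] (min_width=16, slack=2)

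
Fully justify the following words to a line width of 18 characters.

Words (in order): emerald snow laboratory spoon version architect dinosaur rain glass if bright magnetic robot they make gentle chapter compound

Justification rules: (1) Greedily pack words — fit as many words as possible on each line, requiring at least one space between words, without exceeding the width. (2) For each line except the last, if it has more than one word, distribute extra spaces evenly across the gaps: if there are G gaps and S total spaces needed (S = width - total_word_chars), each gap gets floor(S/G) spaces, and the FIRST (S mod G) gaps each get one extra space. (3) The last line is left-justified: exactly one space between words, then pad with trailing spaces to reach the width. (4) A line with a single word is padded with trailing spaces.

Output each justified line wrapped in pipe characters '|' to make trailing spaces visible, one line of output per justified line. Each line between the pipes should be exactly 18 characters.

Answer: |emerald       snow|
|laboratory   spoon|
|version  architect|
|dinosaur      rain|
|glass   if  bright|
|magnetic     robot|
|they  make  gentle|
|chapter compound  |

Derivation:
Line 1: ['emerald', 'snow'] (min_width=12, slack=6)
Line 2: ['laboratory', 'spoon'] (min_width=16, slack=2)
Line 3: ['version', 'architect'] (min_width=17, slack=1)
Line 4: ['dinosaur', 'rain'] (min_width=13, slack=5)
Line 5: ['glass', 'if', 'bright'] (min_width=15, slack=3)
Line 6: ['magnetic', 'robot'] (min_width=14, slack=4)
Line 7: ['they', 'make', 'gentle'] (min_width=16, slack=2)
Line 8: ['chapter', 'compound'] (min_width=16, slack=2)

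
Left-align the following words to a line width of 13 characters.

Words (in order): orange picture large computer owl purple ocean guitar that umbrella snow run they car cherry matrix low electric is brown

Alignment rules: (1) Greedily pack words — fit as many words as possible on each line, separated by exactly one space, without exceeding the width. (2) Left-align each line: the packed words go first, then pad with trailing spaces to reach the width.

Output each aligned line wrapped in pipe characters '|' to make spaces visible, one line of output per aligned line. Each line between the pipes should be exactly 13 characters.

Answer: |orange       |
|picture large|
|computer owl |
|purple ocean |
|guitar that  |
|umbrella snow|
|run they car |
|cherry matrix|
|low electric |
|is brown     |

Derivation:
Line 1: ['orange'] (min_width=6, slack=7)
Line 2: ['picture', 'large'] (min_width=13, slack=0)
Line 3: ['computer', 'owl'] (min_width=12, slack=1)
Line 4: ['purple', 'ocean'] (min_width=12, slack=1)
Line 5: ['guitar', 'that'] (min_width=11, slack=2)
Line 6: ['umbrella', 'snow'] (min_width=13, slack=0)
Line 7: ['run', 'they', 'car'] (min_width=12, slack=1)
Line 8: ['cherry', 'matrix'] (min_width=13, slack=0)
Line 9: ['low', 'electric'] (min_width=12, slack=1)
Line 10: ['is', 'brown'] (min_width=8, slack=5)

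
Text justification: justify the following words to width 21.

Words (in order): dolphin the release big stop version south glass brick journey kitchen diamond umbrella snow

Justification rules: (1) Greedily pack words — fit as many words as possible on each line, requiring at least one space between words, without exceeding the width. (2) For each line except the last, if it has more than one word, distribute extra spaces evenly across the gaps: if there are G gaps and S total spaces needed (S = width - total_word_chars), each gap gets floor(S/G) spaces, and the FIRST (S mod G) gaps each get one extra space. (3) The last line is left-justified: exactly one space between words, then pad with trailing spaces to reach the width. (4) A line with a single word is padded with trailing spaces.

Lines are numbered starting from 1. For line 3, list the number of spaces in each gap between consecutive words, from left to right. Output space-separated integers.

Answer: 3 3

Derivation:
Line 1: ['dolphin', 'the', 'release'] (min_width=19, slack=2)
Line 2: ['big', 'stop', 'version'] (min_width=16, slack=5)
Line 3: ['south', 'glass', 'brick'] (min_width=17, slack=4)
Line 4: ['journey', 'kitchen'] (min_width=15, slack=6)
Line 5: ['diamond', 'umbrella', 'snow'] (min_width=21, slack=0)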